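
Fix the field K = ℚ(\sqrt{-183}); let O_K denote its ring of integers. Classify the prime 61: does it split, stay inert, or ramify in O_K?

ramified — (61) = 𝔭²

d = -183 ≡ 1 (mod 4), so O_K = ℤ[(1+√-183)/2] and disc(K) = d = -183.
Ramification test: 61 | -183. The prime 61 ramifies in K.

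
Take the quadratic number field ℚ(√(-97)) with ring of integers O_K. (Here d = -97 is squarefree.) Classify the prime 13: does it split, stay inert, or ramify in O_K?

Since -97 ≢ 1 mod 4, the ring of integers is ℤ[√-97] with discriminant 4·(-97) = -388.
Since gcd(13, -388) = 1 the prime 13 does not ramify.
Legendre symbol by Euler's criterion: (-97/13) ≡ (-97)^6 ≡ 12 (mod 13), i.e. (-97/13) = -1.
(-97/13) = -1, so 13 is inert.

remains prime (inert)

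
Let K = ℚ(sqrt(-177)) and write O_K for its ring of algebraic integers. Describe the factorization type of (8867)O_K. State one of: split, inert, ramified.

-177 mod 4 = 3, hence disc K = 4·(-177) = -708 and O_K = ℤ[√-177].
disc(K) = -708 is not divisible by 8867; 8867 is unramified.
Legendre symbol by Euler's criterion: (-177/8867) ≡ (-177)^4433 ≡ 1 (mod 8867), i.e. (-177/8867) = 1.
Legendre symbol 1 ⇒ 8867 is split.

split — (8867) = 𝔭₁𝔭₂ with 𝔭₁ ≠ 𝔭₂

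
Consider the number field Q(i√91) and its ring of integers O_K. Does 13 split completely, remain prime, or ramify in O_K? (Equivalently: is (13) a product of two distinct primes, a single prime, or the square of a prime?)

p ramifies

Since -91 ≡ 1 mod 4, the ring of integers is ℤ[(1+√-91)/2] with discriminant -91.
13 divides disc(K) = -91, so 13 ramifies.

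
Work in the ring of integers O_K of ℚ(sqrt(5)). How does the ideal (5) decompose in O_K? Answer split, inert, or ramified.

ramified

Since 5 ≡ 1 mod 4, the ring of integers is ℤ[(1+√5)/2] with discriminant 5.
5 divides disc(K) = 5, so 5 ramifies.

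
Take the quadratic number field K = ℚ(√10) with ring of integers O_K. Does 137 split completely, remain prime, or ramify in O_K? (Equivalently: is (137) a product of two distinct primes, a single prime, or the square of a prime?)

inert

10 mod 4 = 2, hence disc K = 4·10 = 40 and O_K = ℤ[√10].
disc(K) = 40 is not divisible by 137; 137 is unramified.
Euler's criterion: 10^68 mod 137 = 136. Thus (10|137) = -1.
d is a non-residue mod p, hence 137 remains inert in O_K.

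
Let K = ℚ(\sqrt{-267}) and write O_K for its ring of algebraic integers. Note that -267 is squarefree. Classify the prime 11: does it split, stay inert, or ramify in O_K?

Since -267 ≡ 1 mod 4, the ring of integers is ℤ[(1+√-267)/2] with discriminant -267.
disc(K) = -267 is not divisible by 11; 11 is unramified.
Legendre symbol by Euler's criterion: (-267/11) ≡ (-267)^5 ≡ 10 (mod 11), i.e. (-267/11) = -1.
d is a non-residue mod p, hence 11 remains inert in O_K.

remains prime (inert)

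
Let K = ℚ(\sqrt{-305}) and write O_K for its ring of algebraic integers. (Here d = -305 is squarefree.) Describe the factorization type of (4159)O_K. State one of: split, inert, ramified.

Since -305 ≢ 1 mod 4, the ring of integers is ℤ[√-305] with discriminant 4·(-305) = -1220.
4159 ∤ -1220, so 4159 is unramified.
(-305/4159) = 3854^2079 mod 4159 = 1, giving Legendre symbol 1.
Legendre symbol 1 ⇒ 4159 is split.

4159 splits in O_K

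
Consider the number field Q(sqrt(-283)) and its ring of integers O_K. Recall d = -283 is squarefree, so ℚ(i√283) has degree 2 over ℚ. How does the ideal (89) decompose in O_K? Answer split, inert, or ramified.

-283 mod 4 = 1, hence disc K = -283 and O_K = ℤ[(1+√-283)/2].
Since gcd(89, -283) = 1 the prime 89 does not ramify.
Compute (-283/89) via Euler: 73^((89-1)/2) mod 89 = 1, so (-283/89) = 1.
d is a quadratic residue mod p, hence 89 splits in O_K.

split — (89) = 𝔭₁𝔭₂ with 𝔭₁ ≠ 𝔭₂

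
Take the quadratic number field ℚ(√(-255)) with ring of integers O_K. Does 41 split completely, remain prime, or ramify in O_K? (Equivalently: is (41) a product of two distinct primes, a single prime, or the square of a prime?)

-255 mod 4 = 1, hence disc K = -255 and O_K = ℤ[(1+√-255)/2].
41 ∤ -255, so 41 is unramified.
Compute (-255/41) via Euler: 32^((41-1)/2) mod 41 = 1, so (-255/41) = 1.
(-255/41) = 1, so 41 splits.

splits completely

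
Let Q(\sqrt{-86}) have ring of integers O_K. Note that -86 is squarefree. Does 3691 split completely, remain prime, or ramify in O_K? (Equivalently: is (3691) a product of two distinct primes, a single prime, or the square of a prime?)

Since -86 ≢ 1 mod 4, the ring of integers is ℤ[√-86] with discriminant 4·(-86) = -344.
disc(K) = -344 is not divisible by 3691; 3691 is unramified.
(-86/3691) = 3605^1845 mod 3691 = 3690, giving Legendre symbol -1.
Legendre symbol -1 ⇒ 3691 is inert.

inert — (3691) stays prime in O_K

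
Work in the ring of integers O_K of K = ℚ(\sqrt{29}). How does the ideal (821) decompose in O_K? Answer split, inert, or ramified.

splits completely

Since 29 ≡ 1 mod 4, the ring of integers is ℤ[(1+√29)/2] with discriminant 29.
Since gcd(821, 29) = 1 the prime 821 does not ramify.
Legendre symbol by Euler's criterion: (29/821) ≡ 29^410 ≡ 1 (mod 821), i.e. (29/821) = 1.
d is a quadratic residue mod p, hence 821 splits in O_K.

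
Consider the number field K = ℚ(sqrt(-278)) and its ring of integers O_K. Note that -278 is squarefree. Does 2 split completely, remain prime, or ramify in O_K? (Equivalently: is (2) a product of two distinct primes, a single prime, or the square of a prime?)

Since -278 ≢ 1 mod 4, the ring of integers is ℤ[√-278] with discriminant 4·(-278) = -1112.
2 divides disc(K) = -1112, so 2 ramifies.

2 is ramified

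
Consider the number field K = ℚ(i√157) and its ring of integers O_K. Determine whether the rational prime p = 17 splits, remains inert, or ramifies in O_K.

split — (17) = 𝔭₁𝔭₂ with 𝔭₁ ≠ 𝔭₂

-157 mod 4 = 3, hence disc K = 4·(-157) = -628 and O_K = ℤ[√-157].
17 ∤ -628, so 17 is unramified.
Compute (-157/17) via Euler: 13^((17-1)/2) mod 17 = 1, so (-157/17) = 1.
(-157/17) = 1, so 17 splits.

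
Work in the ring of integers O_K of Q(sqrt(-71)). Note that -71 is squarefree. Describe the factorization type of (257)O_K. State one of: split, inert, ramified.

p is inert

-71 mod 4 = 1, hence disc K = -71 and O_K = ℤ[(1+√-71)/2].
Since gcd(257, -71) = 1 the prime 257 does not ramify.
Compute (-71/257) via Euler: 186^((257-1)/2) mod 257 = 256, so (-71/257) = -1.
Legendre symbol -1 ⇒ 257 is inert.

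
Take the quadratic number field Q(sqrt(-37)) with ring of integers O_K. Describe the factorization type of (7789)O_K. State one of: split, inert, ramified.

-37 mod 4 = 3, hence disc K = 4·(-37) = -148 and O_K = ℤ[√-37].
disc(K) = -148 is not divisible by 7789; 7789 is unramified.
(-37/7789) = 7752^3894 mod 7789 = 7788, giving Legendre symbol -1.
d is a non-residue mod p, hence 7789 remains inert in O_K.

p is inert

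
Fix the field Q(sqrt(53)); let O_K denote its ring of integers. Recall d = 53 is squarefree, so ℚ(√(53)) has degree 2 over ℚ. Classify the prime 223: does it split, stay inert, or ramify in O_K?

223 splits in O_K

d = 53 ≡ 1 (mod 4), so O_K = ℤ[(1+√53)/2] and disc(K) = d = 53.
Since gcd(223, 53) = 1 the prime 223 does not ramify.
Legendre symbol by Euler's criterion: (53/223) ≡ 53^111 ≡ 1 (mod 223), i.e. (53/223) = 1.
d is a quadratic residue mod p, hence 223 splits in O_K.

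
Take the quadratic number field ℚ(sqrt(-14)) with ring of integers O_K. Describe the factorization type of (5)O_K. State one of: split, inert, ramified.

-14 mod 4 = 2, hence disc K = 4·(-14) = -56 and O_K = ℤ[√-14].
Since gcd(5, -56) = 1 the prime 5 does not ramify.
Legendre symbol by Euler's criterion: (-14/5) ≡ (-14)^2 ≡ 1 (mod 5), i.e. (-14/5) = 1.
d is a quadratic residue mod p, hence 5 splits in O_K.

p splits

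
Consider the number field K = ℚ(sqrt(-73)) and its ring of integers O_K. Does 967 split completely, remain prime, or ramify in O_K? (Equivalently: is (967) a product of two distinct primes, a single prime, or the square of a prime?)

inert — (967) stays prime in O_K

d = -73 ≡ 3 (mod 4), so O_K = ℤ[√-73] and disc(K) = 4d = -292.
967 ∤ -292, so 967 is unramified.
Compute (-73/967) via Euler: 894^((967-1)/2) mod 967 = 966, so (-73/967) = -1.
Legendre symbol -1 ⇒ 967 is inert.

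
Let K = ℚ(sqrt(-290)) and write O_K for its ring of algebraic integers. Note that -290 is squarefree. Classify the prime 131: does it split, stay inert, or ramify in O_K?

131 remains inert

Since -290 ≢ 1 mod 4, the ring of integers is ℤ[√-290] with discriminant 4·(-290) = -1160.
Since gcd(131, -1160) = 1 the prime 131 does not ramify.
Euler's criterion: (-290)^65 mod 131 = 130. Thus (-290|131) = -1.
(-290/131) = -1, so 131 is inert.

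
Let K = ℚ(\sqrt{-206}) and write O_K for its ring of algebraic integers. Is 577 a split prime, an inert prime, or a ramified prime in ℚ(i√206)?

remains prime (inert)

-206 mod 4 = 2, hence disc K = 4·(-206) = -824 and O_K = ℤ[√-206].
disc(K) = -824 is not divisible by 577; 577 is unramified.
Compute (-206/577) via Euler: 371^((577-1)/2) mod 577 = 576, so (-206/577) = -1.
(-206/577) = -1, so 577 is inert.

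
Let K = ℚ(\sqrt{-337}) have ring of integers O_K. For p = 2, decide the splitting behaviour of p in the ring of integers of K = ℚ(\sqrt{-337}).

-337 mod 4 = 3, hence disc K = 4·(-337) = -1348 and O_K = ℤ[√-337].
Ramification test: 2 | -1348. The prime 2 ramifies in K.

2 is ramified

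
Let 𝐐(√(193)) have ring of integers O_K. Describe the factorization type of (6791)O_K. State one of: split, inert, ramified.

splits completely

193 mod 4 = 1, hence disc K = 193 and O_K = ℤ[(1+√193)/2].
6791 ∤ 193, so 6791 is unramified.
Compute (193/6791) via Euler: 193^((6791-1)/2) mod 6791 = 1, so (193/6791) = 1.
(193/6791) = 1, so 6791 splits.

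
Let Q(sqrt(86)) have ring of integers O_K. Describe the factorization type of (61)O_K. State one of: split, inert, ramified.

splits completely

Since 86 ≢ 1 mod 4, the ring of integers is ℤ[√86] with discriminant 4·86 = 344.
disc(K) = 344 is not divisible by 61; 61 is unramified.
Compute (86/61) via Euler: 25^((61-1)/2) mod 61 = 1, so (86/61) = 1.
d is a quadratic residue mod p, hence 61 splits in O_K.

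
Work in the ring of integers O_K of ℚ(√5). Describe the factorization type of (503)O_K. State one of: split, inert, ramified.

503 remains inert

5 mod 4 = 1, hence disc K = 5 and O_K = ℤ[(1+√5)/2].
503 ∤ 5, so 503 is unramified.
(5/503) = 5^251 mod 503 = 502, giving Legendre symbol -1.
(5/503) = -1, so 503 is inert.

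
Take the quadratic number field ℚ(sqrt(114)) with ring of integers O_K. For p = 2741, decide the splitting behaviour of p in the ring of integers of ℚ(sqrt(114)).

p splits

d = 114 ≡ 2 (mod 4), so O_K = ℤ[√114] and disc(K) = 4d = 456.
Since gcd(2741, 456) = 1 the prime 2741 does not ramify.
Compute (114/2741) via Euler: 114^((2741-1)/2) mod 2741 = 1, so (114/2741) = 1.
Legendre symbol 1 ⇒ 2741 is split.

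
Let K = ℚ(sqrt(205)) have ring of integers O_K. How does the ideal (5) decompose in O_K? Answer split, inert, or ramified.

ramified — (5) = 𝔭²

Since 205 ≡ 1 mod 4, the ring of integers is ℤ[(1+√205)/2] with discriminant 205.
Ramification test: 5 | 205. The prime 5 ramifies in K.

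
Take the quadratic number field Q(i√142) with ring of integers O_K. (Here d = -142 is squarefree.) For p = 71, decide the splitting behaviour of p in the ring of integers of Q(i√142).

ramified

Since -142 ≢ 1 mod 4, the ring of integers is ℤ[√-142] with discriminant 4·(-142) = -568.
71 divides disc(K) = -568, so 71 ramifies.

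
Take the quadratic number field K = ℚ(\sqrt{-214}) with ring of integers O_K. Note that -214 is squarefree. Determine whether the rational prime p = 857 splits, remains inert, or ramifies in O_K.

p splits

d = -214 ≡ 2 (mod 4), so O_K = ℤ[√-214] and disc(K) = 4d = -856.
disc(K) = -856 is not divisible by 857; 857 is unramified.
Euler's criterion: (-214)^428 mod 857 = 1. Thus (-214|857) = 1.
Legendre symbol 1 ⇒ 857 is split.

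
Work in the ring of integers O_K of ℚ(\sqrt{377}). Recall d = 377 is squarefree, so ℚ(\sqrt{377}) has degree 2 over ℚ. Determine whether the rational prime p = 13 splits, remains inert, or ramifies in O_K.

ramified — (13) = 𝔭²

d = 377 ≡ 1 (mod 4), so O_K = ℤ[(1+√377)/2] and disc(K) = d = 377.
13 divides disc(K) = 377, so 13 ramifies.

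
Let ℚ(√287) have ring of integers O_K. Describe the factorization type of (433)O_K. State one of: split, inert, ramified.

Since 287 ≢ 1 mod 4, the ring of integers is ℤ[√287] with discriminant 4·287 = 1148.
Since gcd(433, 1148) = 1 the prime 433 does not ramify.
Compute (287/433) via Euler: 287^((433-1)/2) mod 433 = 432, so (287/433) = -1.
(287/433) = -1, so 433 is inert.

433 remains inert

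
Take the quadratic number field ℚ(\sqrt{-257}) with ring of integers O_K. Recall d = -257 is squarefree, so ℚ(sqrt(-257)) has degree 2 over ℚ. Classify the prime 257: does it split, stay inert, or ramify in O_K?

Since -257 ≢ 1 mod 4, the ring of integers is ℤ[√-257] with discriminant 4·(-257) = -1028.
Ramification test: 257 | -1028. The prime 257 ramifies in K.

ramifies in O_K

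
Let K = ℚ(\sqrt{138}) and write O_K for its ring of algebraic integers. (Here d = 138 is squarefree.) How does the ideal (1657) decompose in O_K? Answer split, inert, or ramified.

138 mod 4 = 2, hence disc K = 4·138 = 552 and O_K = ℤ[√138].
Since gcd(1657, 552) = 1 the prime 1657 does not ramify.
(138/1657) = 138^828 mod 1657 = 1, giving Legendre symbol 1.
Legendre symbol 1 ⇒ 1657 is split.

split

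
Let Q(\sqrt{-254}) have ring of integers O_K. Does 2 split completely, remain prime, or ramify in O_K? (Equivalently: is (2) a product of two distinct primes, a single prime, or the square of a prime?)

p ramifies

Since -254 ≢ 1 mod 4, the ring of integers is ℤ[√-254] with discriminant 4·(-254) = -1016.
2 divides disc(K) = -1016, so 2 ramifies.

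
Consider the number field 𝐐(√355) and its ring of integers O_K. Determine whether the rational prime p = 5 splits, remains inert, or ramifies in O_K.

Since 355 ≢ 1 mod 4, the ring of integers is ℤ[√355] with discriminant 4·355 = 1420.
disc(K) = 1420 = 5·284, so p = 5 is ramified.

ramified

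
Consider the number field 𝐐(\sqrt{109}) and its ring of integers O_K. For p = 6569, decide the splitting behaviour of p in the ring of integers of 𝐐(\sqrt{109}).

split

109 mod 4 = 1, hence disc K = 109 and O_K = ℤ[(1+√109)/2].
6569 ∤ 109, so 6569 is unramified.
Euler's criterion: 109^3284 mod 6569 = 1. Thus (109|6569) = 1.
(109/6569) = 1, so 6569 splits.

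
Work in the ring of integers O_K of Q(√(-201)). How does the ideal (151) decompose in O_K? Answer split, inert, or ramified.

d = -201 ≡ 3 (mod 4), so O_K = ℤ[√-201] and disc(K) = 4d = -804.
151 ∤ -804, so 151 is unramified.
Compute (-201/151) via Euler: 101^((151-1)/2) mod 151 = 150, so (-201/151) = -1.
Legendre symbol -1 ⇒ 151 is inert.

inert — (151) stays prime in O_K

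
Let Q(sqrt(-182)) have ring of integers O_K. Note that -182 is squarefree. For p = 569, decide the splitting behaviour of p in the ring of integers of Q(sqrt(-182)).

split

Since -182 ≢ 1 mod 4, the ring of integers is ℤ[√-182] with discriminant 4·(-182) = -728.
569 ∤ -728, so 569 is unramified.
Legendre symbol by Euler's criterion: (-182/569) ≡ (-182)^284 ≡ 1 (mod 569), i.e. (-182/569) = 1.
Legendre symbol 1 ⇒ 569 is split.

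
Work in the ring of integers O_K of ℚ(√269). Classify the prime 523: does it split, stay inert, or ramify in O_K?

269 mod 4 = 1, hence disc K = 269 and O_K = ℤ[(1+√269)/2].
Since gcd(523, 269) = 1 the prime 523 does not ramify.
Euler's criterion: 269^261 mod 523 = 522. Thus (269|523) = -1.
Legendre symbol -1 ⇒ 523 is inert.

inert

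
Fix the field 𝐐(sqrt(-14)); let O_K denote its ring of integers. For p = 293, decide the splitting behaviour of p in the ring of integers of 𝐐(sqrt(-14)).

p splits

-14 mod 4 = 2, hence disc K = 4·(-14) = -56 and O_K = ℤ[√-14].
Since gcd(293, -56) = 1 the prime 293 does not ramify.
(-14/293) = 279^146 mod 293 = 1, giving Legendre symbol 1.
(-14/293) = 1, so 293 splits.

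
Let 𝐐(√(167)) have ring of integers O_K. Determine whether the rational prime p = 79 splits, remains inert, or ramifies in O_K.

167 mod 4 = 3, hence disc K = 4·167 = 668 and O_K = ℤ[√167].
79 ∤ 668, so 79 is unramified.
Euler's criterion: 167^39 mod 79 = 1. Thus (167|79) = 1.
d is a quadratic residue mod p, hence 79 splits in O_K.

79 splits in O_K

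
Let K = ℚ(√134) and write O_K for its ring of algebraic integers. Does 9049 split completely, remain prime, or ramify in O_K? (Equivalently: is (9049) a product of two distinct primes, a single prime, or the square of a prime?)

d = 134 ≡ 2 (mod 4), so O_K = ℤ[√134] and disc(K) = 4d = 536.
disc(K) = 536 is not divisible by 9049; 9049 is unramified.
(134/9049) = 134^4524 mod 9049 = 1, giving Legendre symbol 1.
Legendre symbol 1 ⇒ 9049 is split.

p splits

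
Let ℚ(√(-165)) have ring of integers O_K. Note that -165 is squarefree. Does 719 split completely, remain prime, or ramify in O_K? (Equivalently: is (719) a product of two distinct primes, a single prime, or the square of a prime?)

d = -165 ≡ 3 (mod 4), so O_K = ℤ[√-165] and disc(K) = 4d = -660.
719 ∤ -660, so 719 is unramified.
Legendre symbol by Euler's criterion: (-165/719) ≡ (-165)^359 ≡ 1 (mod 719), i.e. (-165/719) = 1.
d is a quadratic residue mod p, hence 719 splits in O_K.

split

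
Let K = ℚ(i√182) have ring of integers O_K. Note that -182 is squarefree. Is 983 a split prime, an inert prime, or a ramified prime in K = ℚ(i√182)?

split

d = -182 ≡ 2 (mod 4), so O_K = ℤ[√-182] and disc(K) = 4d = -728.
disc(K) = -728 is not divisible by 983; 983 is unramified.
Legendre symbol by Euler's criterion: (-182/983) ≡ (-182)^491 ≡ 1 (mod 983), i.e. (-182/983) = 1.
d is a quadratic residue mod p, hence 983 splits in O_K.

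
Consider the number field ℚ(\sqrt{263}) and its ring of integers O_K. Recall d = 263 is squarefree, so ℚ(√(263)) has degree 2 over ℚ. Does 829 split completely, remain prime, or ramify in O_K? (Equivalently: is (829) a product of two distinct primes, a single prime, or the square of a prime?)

d = 263 ≡ 3 (mod 4), so O_K = ℤ[√263] and disc(K) = 4d = 1052.
disc(K) = 1052 is not divisible by 829; 829 is unramified.
Euler's criterion: 263^414 mod 829 = 828. Thus (263|829) = -1.
d is a non-residue mod p, hence 829 remains inert in O_K.

inert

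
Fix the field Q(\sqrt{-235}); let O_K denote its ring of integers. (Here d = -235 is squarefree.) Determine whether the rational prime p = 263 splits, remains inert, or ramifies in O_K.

p is inert

d = -235 ≡ 1 (mod 4), so O_K = ℤ[(1+√-235)/2] and disc(K) = d = -235.
disc(K) = -235 is not divisible by 263; 263 is unramified.
Compute (-235/263) via Euler: 28^((263-1)/2) mod 263 = 262, so (-235/263) = -1.
(-235/263) = -1, so 263 is inert.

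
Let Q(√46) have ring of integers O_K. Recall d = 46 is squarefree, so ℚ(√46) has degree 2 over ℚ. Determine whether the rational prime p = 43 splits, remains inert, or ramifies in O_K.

d = 46 ≡ 2 (mod 4), so O_K = ℤ[√46] and disc(K) = 4d = 184.
disc(K) = 184 is not divisible by 43; 43 is unramified.
Euler's criterion: 46^21 mod 43 = 42. Thus (46|43) = -1.
(46/43) = -1, so 43 is inert.

inert — (43) stays prime in O_K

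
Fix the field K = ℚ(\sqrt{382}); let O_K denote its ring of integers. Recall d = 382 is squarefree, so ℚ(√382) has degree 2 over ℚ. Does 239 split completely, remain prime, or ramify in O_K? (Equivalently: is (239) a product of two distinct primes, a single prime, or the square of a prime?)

382 mod 4 = 2, hence disc K = 4·382 = 1528 and O_K = ℤ[√382].
disc(K) = 1528 is not divisible by 239; 239 is unramified.
Euler's criterion: 382^119 mod 239 = 238. Thus (382|239) = -1.
d is a non-residue mod p, hence 239 remains inert in O_K.

p is inert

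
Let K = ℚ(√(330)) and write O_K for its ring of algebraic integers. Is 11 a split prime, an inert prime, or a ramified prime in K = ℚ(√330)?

ramified

330 mod 4 = 2, hence disc K = 4·330 = 1320 and O_K = ℤ[√330].
11 divides disc(K) = 1320, so 11 ramifies.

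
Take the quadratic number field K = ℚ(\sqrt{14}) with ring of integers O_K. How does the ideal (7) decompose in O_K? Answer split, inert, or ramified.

d = 14 ≡ 2 (mod 4), so O_K = ℤ[√14] and disc(K) = 4d = 56.
7 divides disc(K) = 56, so 7 ramifies.

ramified — (7) = 𝔭²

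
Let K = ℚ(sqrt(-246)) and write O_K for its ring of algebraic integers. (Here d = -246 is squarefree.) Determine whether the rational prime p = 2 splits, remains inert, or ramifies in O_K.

-246 mod 4 = 2, hence disc K = 4·(-246) = -984 and O_K = ℤ[√-246].
disc(K) = -984 = 2·(-492), so p = 2 is ramified.

ramified — (2) = 𝔭²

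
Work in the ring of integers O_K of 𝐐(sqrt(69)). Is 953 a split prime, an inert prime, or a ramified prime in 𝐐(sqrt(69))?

953 splits in O_K

d = 69 ≡ 1 (mod 4), so O_K = ℤ[(1+√69)/2] and disc(K) = d = 69.
953 ∤ 69, so 953 is unramified.
Euler's criterion: 69^476 mod 953 = 1. Thus (69|953) = 1.
d is a quadratic residue mod p, hence 953 splits in O_K.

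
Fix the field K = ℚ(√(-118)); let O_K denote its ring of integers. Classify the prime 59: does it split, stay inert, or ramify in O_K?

ramified

-118 mod 4 = 2, hence disc K = 4·(-118) = -472 and O_K = ℤ[√-118].
59 divides disc(K) = -472, so 59 ramifies.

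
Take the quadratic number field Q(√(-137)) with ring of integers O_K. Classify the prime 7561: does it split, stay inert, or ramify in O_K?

-137 mod 4 = 3, hence disc K = 4·(-137) = -548 and O_K = ℤ[√-137].
7561 ∤ -548, so 7561 is unramified.
Legendre symbol by Euler's criterion: (-137/7561) ≡ (-137)^3780 ≡ 7560 (mod 7561), i.e. (-137/7561) = -1.
d is a non-residue mod p, hence 7561 remains inert in O_K.

p is inert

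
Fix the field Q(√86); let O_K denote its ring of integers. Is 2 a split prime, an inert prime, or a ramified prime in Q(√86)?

2 is ramified

Since 86 ≢ 1 mod 4, the ring of integers is ℤ[√86] with discriminant 4·86 = 344.
disc(K) = 344 = 2·172, so p = 2 is ramified.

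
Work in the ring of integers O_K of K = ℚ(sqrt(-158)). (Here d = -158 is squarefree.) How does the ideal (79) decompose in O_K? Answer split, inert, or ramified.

ramifies in O_K

Since -158 ≢ 1 mod 4, the ring of integers is ℤ[√-158] with discriminant 4·(-158) = -632.
79 divides disc(K) = -632, so 79 ramifies.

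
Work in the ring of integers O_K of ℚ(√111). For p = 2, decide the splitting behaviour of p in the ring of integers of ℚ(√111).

d = 111 ≡ 3 (mod 4), so O_K = ℤ[√111] and disc(K) = 4d = 444.
Ramification test: 2 | 444. The prime 2 ramifies in K.

ramifies in O_K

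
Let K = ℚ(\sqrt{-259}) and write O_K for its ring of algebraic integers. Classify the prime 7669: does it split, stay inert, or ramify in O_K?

splits completely

Since -259 ≡ 1 mod 4, the ring of integers is ℤ[(1+√-259)/2] with discriminant -259.
Since gcd(7669, -259) = 1 the prime 7669 does not ramify.
Legendre symbol by Euler's criterion: (-259/7669) ≡ (-259)^3834 ≡ 1 (mod 7669), i.e. (-259/7669) = 1.
Legendre symbol 1 ⇒ 7669 is split.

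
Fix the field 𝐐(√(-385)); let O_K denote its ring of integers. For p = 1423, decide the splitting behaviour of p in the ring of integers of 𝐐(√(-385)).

splits completely

Since -385 ≢ 1 mod 4, the ring of integers is ℤ[√-385] with discriminant 4·(-385) = -1540.
1423 ∤ -1540, so 1423 is unramified.
Legendre symbol by Euler's criterion: (-385/1423) ≡ (-385)^711 ≡ 1 (mod 1423), i.e. (-385/1423) = 1.
d is a quadratic residue mod p, hence 1423 splits in O_K.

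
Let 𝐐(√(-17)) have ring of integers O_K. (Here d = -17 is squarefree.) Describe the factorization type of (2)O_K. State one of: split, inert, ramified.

ramifies in O_K

d = -17 ≡ 3 (mod 4), so O_K = ℤ[√-17] and disc(K) = 4d = -68.
Ramification test: 2 | -68. The prime 2 ramifies in K.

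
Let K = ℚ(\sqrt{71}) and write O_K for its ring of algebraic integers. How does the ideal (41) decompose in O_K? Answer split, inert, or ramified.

inert

d = 71 ≡ 3 (mod 4), so O_K = ℤ[√71] and disc(K) = 4d = 284.
disc(K) = 284 is not divisible by 41; 41 is unramified.
Euler's criterion: 71^20 mod 41 = 40. Thus (71|41) = -1.
d is a non-residue mod p, hence 41 remains inert in O_K.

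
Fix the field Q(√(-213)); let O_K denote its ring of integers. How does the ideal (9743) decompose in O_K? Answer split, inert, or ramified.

split — (9743) = 𝔭₁𝔭₂ with 𝔭₁ ≠ 𝔭₂

Since -213 ≢ 1 mod 4, the ring of integers is ℤ[√-213] with discriminant 4·(-213) = -852.
Since gcd(9743, -852) = 1 the prime 9743 does not ramify.
Compute (-213/9743) via Euler: 9530^((9743-1)/2) mod 9743 = 1, so (-213/9743) = 1.
d is a quadratic residue mod p, hence 9743 splits in O_K.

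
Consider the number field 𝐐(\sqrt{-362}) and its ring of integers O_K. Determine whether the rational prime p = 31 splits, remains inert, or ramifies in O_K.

split

d = -362 ≡ 2 (mod 4), so O_K = ℤ[√-362] and disc(K) = 4d = -1448.
disc(K) = -1448 is not divisible by 31; 31 is unramified.
Euler's criterion: (-362)^15 mod 31 = 1. Thus (-362|31) = 1.
Legendre symbol 1 ⇒ 31 is split.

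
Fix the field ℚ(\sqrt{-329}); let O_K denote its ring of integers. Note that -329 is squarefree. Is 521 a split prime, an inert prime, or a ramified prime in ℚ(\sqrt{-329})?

d = -329 ≡ 3 (mod 4), so O_K = ℤ[√-329] and disc(K) = 4d = -1316.
disc(K) = -1316 is not divisible by 521; 521 is unramified.
(-329/521) = 192^260 mod 521 = 520, giving Legendre symbol -1.
Legendre symbol -1 ⇒ 521 is inert.

inert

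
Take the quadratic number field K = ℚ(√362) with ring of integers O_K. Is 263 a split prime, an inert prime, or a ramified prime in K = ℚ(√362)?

Since 362 ≢ 1 mod 4, the ring of integers is ℤ[√362] with discriminant 4·362 = 1448.
disc(K) = 1448 is not divisible by 263; 263 is unramified.
Euler's criterion: 362^131 mod 263 = 1. Thus (362|263) = 1.
d is a quadratic residue mod p, hence 263 splits in O_K.

263 splits in O_K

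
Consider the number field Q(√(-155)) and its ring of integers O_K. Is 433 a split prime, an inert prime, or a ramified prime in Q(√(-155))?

Since -155 ≡ 1 mod 4, the ring of integers is ℤ[(1+√-155)/2] with discriminant -155.
disc(K) = -155 is not divisible by 433; 433 is unramified.
Compute (-155/433) via Euler: 278^((433-1)/2) mod 433 = 1, so (-155/433) = 1.
Legendre symbol 1 ⇒ 433 is split.

p splits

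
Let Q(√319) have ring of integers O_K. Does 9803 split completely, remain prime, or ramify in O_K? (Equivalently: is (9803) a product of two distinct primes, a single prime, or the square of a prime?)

319 mod 4 = 3, hence disc K = 4·319 = 1276 and O_K = ℤ[√319].
disc(K) = 1276 is not divisible by 9803; 9803 is unramified.
Legendre symbol by Euler's criterion: (319/9803) ≡ 319^4901 ≡ 1 (mod 9803), i.e. (319/9803) = 1.
Legendre symbol 1 ⇒ 9803 is split.

splits completely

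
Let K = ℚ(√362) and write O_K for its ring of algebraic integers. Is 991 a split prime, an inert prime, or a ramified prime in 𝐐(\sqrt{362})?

362 mod 4 = 2, hence disc K = 4·362 = 1448 and O_K = ℤ[√362].
disc(K) = 1448 is not divisible by 991; 991 is unramified.
Euler's criterion: 362^495 mod 991 = 990. Thus (362|991) = -1.
d is a non-residue mod p, hence 991 remains inert in O_K.

inert — (991) stays prime in O_K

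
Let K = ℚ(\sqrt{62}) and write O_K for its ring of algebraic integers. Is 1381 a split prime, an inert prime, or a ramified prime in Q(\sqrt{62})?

Since 62 ≢ 1 mod 4, the ring of integers is ℤ[√62] with discriminant 4·62 = 248.
disc(K) = 248 is not divisible by 1381; 1381 is unramified.
Legendre symbol by Euler's criterion: (62/1381) ≡ 62^690 ≡ 1 (mod 1381), i.e. (62/1381) = 1.
Legendre symbol 1 ⇒ 1381 is split.

1381 splits in O_K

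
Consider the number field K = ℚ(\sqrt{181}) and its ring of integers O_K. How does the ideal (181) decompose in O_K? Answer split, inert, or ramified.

p ramifies

181 mod 4 = 1, hence disc K = 181 and O_K = ℤ[(1+√181)/2].
disc(K) = 181 = 181·1, so p = 181 is ramified.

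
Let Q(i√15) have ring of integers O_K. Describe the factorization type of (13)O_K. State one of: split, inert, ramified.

inert

Since -15 ≡ 1 mod 4, the ring of integers is ℤ[(1+√-15)/2] with discriminant -15.
Since gcd(13, -15) = 1 the prime 13 does not ramify.
Compute (-15/13) via Euler: 11^((13-1)/2) mod 13 = 12, so (-15/13) = -1.
Legendre symbol -1 ⇒ 13 is inert.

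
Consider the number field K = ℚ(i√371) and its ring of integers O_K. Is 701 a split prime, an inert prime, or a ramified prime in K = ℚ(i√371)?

-371 mod 4 = 1, hence disc K = -371 and O_K = ℤ[(1+√-371)/2].
Since gcd(701, -371) = 1 the prime 701 does not ramify.
Compute (-371/701) via Euler: 330^((701-1)/2) mod 701 = 700, so (-371/701) = -1.
Legendre symbol -1 ⇒ 701 is inert.

inert — (701) stays prime in O_K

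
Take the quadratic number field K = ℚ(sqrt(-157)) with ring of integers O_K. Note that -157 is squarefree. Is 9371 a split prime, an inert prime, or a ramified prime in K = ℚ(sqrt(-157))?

-157 mod 4 = 3, hence disc K = 4·(-157) = -628 and O_K = ℤ[√-157].
Since gcd(9371, -628) = 1 the prime 9371 does not ramify.
Legendre symbol by Euler's criterion: (-157/9371) ≡ (-157)^4685 ≡ 9370 (mod 9371), i.e. (-157/9371) = -1.
Legendre symbol -1 ⇒ 9371 is inert.

inert — (9371) stays prime in O_K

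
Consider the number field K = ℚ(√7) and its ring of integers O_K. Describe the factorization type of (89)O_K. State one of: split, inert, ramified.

inert — (89) stays prime in O_K

d = 7 ≡ 3 (mod 4), so O_K = ℤ[√7] and disc(K) = 4d = 28.
89 ∤ 28, so 89 is unramified.
Legendre symbol by Euler's criterion: (7/89) ≡ 7^44 ≡ 88 (mod 89), i.e. (7/89) = -1.
(7/89) = -1, so 89 is inert.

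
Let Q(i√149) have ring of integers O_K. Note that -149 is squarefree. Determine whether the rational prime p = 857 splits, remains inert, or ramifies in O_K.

-149 mod 4 = 3, hence disc K = 4·(-149) = -596 and O_K = ℤ[√-149].
Since gcd(857, -596) = 1 the prime 857 does not ramify.
(-149/857) = 708^428 mod 857 = 1, giving Legendre symbol 1.
(-149/857) = 1, so 857 splits.

splits completely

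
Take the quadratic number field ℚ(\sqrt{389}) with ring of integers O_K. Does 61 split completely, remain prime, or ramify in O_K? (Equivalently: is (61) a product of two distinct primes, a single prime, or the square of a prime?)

remains prime (inert)

Since 389 ≡ 1 mod 4, the ring of integers is ℤ[(1+√389)/2] with discriminant 389.
61 ∤ 389, so 61 is unramified.
Compute (389/61) via Euler: 23^((61-1)/2) mod 61 = 60, so (389/61) = -1.
Legendre symbol -1 ⇒ 61 is inert.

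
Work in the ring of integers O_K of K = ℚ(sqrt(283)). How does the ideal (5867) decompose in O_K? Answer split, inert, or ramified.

p is inert

d = 283 ≡ 3 (mod 4), so O_K = ℤ[√283] and disc(K) = 4d = 1132.
Since gcd(5867, 1132) = 1 the prime 5867 does not ramify.
Legendre symbol by Euler's criterion: (283/5867) ≡ 283^2933 ≡ 5866 (mod 5867), i.e. (283/5867) = -1.
Legendre symbol -1 ⇒ 5867 is inert.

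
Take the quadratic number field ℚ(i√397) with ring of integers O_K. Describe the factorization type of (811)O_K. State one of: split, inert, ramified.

d = -397 ≡ 3 (mod 4), so O_K = ℤ[√-397] and disc(K) = 4d = -1588.
disc(K) = -1588 is not divisible by 811; 811 is unramified.
Compute (-397/811) via Euler: 414^((811-1)/2) mod 811 = 1, so (-397/811) = 1.
d is a quadratic residue mod p, hence 811 splits in O_K.

811 splits in O_K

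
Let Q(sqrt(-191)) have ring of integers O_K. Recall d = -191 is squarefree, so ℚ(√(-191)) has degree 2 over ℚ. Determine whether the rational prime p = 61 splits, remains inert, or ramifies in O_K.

Since -191 ≡ 1 mod 4, the ring of integers is ℤ[(1+√-191)/2] with discriminant -191.
Since gcd(61, -191) = 1 the prime 61 does not ramify.
Compute (-191/61) via Euler: 53^((61-1)/2) mod 61 = 60, so (-191/61) = -1.
(-191/61) = -1, so 61 is inert.

61 remains inert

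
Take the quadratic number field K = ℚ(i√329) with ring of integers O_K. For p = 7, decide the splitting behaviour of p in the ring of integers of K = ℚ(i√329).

p ramifies

d = -329 ≡ 3 (mod 4), so O_K = ℤ[√-329] and disc(K) = 4d = -1316.
7 divides disc(K) = -1316, so 7 ramifies.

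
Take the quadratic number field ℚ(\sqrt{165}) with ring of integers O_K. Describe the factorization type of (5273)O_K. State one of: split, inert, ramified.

p splits

165 mod 4 = 1, hence disc K = 165 and O_K = ℤ[(1+√165)/2].
disc(K) = 165 is not divisible by 5273; 5273 is unramified.
(165/5273) = 165^2636 mod 5273 = 1, giving Legendre symbol 1.
Legendre symbol 1 ⇒ 5273 is split.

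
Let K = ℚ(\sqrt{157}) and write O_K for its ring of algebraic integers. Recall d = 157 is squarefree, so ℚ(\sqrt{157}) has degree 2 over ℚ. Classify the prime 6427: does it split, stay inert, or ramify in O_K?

6427 splits in O_K

d = 157 ≡ 1 (mod 4), so O_K = ℤ[(1+√157)/2] and disc(K) = d = 157.
disc(K) = 157 is not divisible by 6427; 6427 is unramified.
Legendre symbol by Euler's criterion: (157/6427) ≡ 157^3213 ≡ 1 (mod 6427), i.e. (157/6427) = 1.
Legendre symbol 1 ⇒ 6427 is split.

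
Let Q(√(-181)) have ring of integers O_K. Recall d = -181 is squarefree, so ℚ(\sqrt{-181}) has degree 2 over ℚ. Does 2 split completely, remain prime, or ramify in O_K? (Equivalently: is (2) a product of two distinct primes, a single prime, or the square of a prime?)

-181 mod 4 = 3, hence disc K = 4·(-181) = -724 and O_K = ℤ[√-181].
2 divides disc(K) = -724, so 2 ramifies.

ramifies in O_K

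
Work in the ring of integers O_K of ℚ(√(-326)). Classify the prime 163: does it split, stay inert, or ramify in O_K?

d = -326 ≡ 2 (mod 4), so O_K = ℤ[√-326] and disc(K) = 4d = -1304.
Ramification test: 163 | -1304. The prime 163 ramifies in K.

ramifies in O_K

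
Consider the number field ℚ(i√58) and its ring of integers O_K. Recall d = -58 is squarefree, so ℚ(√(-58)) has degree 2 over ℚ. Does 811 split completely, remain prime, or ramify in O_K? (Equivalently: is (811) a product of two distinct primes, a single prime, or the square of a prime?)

split — (811) = 𝔭₁𝔭₂ with 𝔭₁ ≠ 𝔭₂

Since -58 ≢ 1 mod 4, the ring of integers is ℤ[√-58] with discriminant 4·(-58) = -232.
Since gcd(811, -232) = 1 the prime 811 does not ramify.
Euler's criterion: (-58)^405 mod 811 = 1. Thus (-58|811) = 1.
d is a quadratic residue mod p, hence 811 splits in O_K.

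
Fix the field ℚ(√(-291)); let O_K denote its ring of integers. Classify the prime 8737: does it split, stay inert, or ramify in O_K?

remains prime (inert)

Since -291 ≡ 1 mod 4, the ring of integers is ℤ[(1+√-291)/2] with discriminant -291.
disc(K) = -291 is not divisible by 8737; 8737 is unramified.
Legendre symbol by Euler's criterion: (-291/8737) ≡ (-291)^4368 ≡ 8736 (mod 8737), i.e. (-291/8737) = -1.
d is a non-residue mod p, hence 8737 remains inert in O_K.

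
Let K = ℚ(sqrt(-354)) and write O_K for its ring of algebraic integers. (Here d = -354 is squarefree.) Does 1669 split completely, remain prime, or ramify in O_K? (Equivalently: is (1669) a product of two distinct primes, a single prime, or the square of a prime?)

inert

d = -354 ≡ 2 (mod 4), so O_K = ℤ[√-354] and disc(K) = 4d = -1416.
Since gcd(1669, -1416) = 1 the prime 1669 does not ramify.
(-354/1669) = 1315^834 mod 1669 = 1668, giving Legendre symbol -1.
(-354/1669) = -1, so 1669 is inert.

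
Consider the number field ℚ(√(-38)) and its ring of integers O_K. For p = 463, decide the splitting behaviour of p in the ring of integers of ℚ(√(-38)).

splits completely

d = -38 ≡ 2 (mod 4), so O_K = ℤ[√-38] and disc(K) = 4d = -152.
disc(K) = -152 is not divisible by 463; 463 is unramified.
Legendre symbol by Euler's criterion: (-38/463) ≡ (-38)^231 ≡ 1 (mod 463), i.e. (-38/463) = 1.
(-38/463) = 1, so 463 splits.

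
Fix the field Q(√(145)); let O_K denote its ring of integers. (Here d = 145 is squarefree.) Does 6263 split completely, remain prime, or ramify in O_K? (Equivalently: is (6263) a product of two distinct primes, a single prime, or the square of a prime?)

6263 remains inert

145 mod 4 = 1, hence disc K = 145 and O_K = ℤ[(1+√145)/2].
disc(K) = 145 is not divisible by 6263; 6263 is unramified.
(145/6263) = 145^3131 mod 6263 = 6262, giving Legendre symbol -1.
(145/6263) = -1, so 6263 is inert.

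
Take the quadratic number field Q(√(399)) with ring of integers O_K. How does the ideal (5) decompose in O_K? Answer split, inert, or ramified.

split

Since 399 ≢ 1 mod 4, the ring of integers is ℤ[√399] with discriminant 4·399 = 1596.
disc(K) = 1596 is not divisible by 5; 5 is unramified.
Compute (399/5) via Euler: 4^((5-1)/2) mod 5 = 1, so (399/5) = 1.
Legendre symbol 1 ⇒ 5 is split.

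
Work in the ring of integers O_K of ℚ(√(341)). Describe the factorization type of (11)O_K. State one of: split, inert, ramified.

Since 341 ≡ 1 mod 4, the ring of integers is ℤ[(1+√341)/2] with discriminant 341.
11 divides disc(K) = 341, so 11 ramifies.

p ramifies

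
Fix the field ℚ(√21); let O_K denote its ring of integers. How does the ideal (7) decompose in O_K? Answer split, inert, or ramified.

Since 21 ≡ 1 mod 4, the ring of integers is ℤ[(1+√21)/2] with discriminant 21.
disc(K) = 21 = 7·3, so p = 7 is ramified.

p ramifies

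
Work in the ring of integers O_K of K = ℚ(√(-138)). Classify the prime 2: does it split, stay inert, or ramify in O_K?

ramified

d = -138 ≡ 2 (mod 4), so O_K = ℤ[√-138] and disc(K) = 4d = -552.
Ramification test: 2 | -552. The prime 2 ramifies in K.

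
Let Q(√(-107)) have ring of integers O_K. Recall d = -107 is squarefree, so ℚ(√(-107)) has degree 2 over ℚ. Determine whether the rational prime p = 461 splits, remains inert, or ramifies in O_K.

d = -107 ≡ 1 (mod 4), so O_K = ℤ[(1+√-107)/2] and disc(K) = d = -107.
disc(K) = -107 is not divisible by 461; 461 is unramified.
Compute (-107/461) via Euler: 354^((461-1)/2) mod 461 = 1, so (-107/461) = 1.
Legendre symbol 1 ⇒ 461 is split.

461 splits in O_K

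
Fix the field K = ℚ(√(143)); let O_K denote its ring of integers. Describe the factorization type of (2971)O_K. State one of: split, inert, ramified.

split

Since 143 ≢ 1 mod 4, the ring of integers is ℤ[√143] with discriminant 4·143 = 572.
Since gcd(2971, 572) = 1 the prime 2971 does not ramify.
Euler's criterion: 143^1485 mod 2971 = 1. Thus (143|2971) = 1.
d is a quadratic residue mod p, hence 2971 splits in O_K.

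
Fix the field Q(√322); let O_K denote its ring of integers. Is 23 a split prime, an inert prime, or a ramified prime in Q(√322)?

ramified

d = 322 ≡ 2 (mod 4), so O_K = ℤ[√322] and disc(K) = 4d = 1288.
Ramification test: 23 | 1288. The prime 23 ramifies in K.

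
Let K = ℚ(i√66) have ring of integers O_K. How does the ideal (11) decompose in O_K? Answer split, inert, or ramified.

11 is ramified

Since -66 ≢ 1 mod 4, the ring of integers is ℤ[√-66] with discriminant 4·(-66) = -264.
Ramification test: 11 | -264. The prime 11 ramifies in K.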